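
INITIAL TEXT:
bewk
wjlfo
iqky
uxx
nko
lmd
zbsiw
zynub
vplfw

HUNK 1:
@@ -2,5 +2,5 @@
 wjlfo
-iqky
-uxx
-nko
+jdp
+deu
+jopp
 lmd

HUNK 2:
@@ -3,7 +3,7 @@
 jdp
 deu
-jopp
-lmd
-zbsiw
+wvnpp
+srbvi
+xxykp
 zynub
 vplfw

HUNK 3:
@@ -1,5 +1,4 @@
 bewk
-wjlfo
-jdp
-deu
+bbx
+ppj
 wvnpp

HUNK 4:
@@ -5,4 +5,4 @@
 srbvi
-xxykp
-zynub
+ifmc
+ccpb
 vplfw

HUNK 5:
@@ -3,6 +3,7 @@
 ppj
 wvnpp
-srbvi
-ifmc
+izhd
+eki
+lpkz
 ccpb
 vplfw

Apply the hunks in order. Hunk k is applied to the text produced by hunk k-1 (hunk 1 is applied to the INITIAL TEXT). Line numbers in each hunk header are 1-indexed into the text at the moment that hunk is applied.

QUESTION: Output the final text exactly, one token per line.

Answer: bewk
bbx
ppj
wvnpp
izhd
eki
lpkz
ccpb
vplfw

Derivation:
Hunk 1: at line 2 remove [iqky,uxx,nko] add [jdp,deu,jopp] -> 9 lines: bewk wjlfo jdp deu jopp lmd zbsiw zynub vplfw
Hunk 2: at line 3 remove [jopp,lmd,zbsiw] add [wvnpp,srbvi,xxykp] -> 9 lines: bewk wjlfo jdp deu wvnpp srbvi xxykp zynub vplfw
Hunk 3: at line 1 remove [wjlfo,jdp,deu] add [bbx,ppj] -> 8 lines: bewk bbx ppj wvnpp srbvi xxykp zynub vplfw
Hunk 4: at line 5 remove [xxykp,zynub] add [ifmc,ccpb] -> 8 lines: bewk bbx ppj wvnpp srbvi ifmc ccpb vplfw
Hunk 5: at line 3 remove [srbvi,ifmc] add [izhd,eki,lpkz] -> 9 lines: bewk bbx ppj wvnpp izhd eki lpkz ccpb vplfw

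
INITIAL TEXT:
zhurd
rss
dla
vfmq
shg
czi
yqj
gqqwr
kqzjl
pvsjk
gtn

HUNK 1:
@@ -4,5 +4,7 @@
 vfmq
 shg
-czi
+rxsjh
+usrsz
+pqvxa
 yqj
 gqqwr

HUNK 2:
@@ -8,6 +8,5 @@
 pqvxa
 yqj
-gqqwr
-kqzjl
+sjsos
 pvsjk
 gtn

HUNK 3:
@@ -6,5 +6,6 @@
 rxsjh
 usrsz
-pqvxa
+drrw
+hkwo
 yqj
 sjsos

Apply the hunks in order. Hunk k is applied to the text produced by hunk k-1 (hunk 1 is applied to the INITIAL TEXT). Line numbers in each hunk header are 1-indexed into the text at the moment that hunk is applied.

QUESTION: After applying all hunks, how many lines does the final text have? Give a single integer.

Answer: 13

Derivation:
Hunk 1: at line 4 remove [czi] add [rxsjh,usrsz,pqvxa] -> 13 lines: zhurd rss dla vfmq shg rxsjh usrsz pqvxa yqj gqqwr kqzjl pvsjk gtn
Hunk 2: at line 8 remove [gqqwr,kqzjl] add [sjsos] -> 12 lines: zhurd rss dla vfmq shg rxsjh usrsz pqvxa yqj sjsos pvsjk gtn
Hunk 3: at line 6 remove [pqvxa] add [drrw,hkwo] -> 13 lines: zhurd rss dla vfmq shg rxsjh usrsz drrw hkwo yqj sjsos pvsjk gtn
Final line count: 13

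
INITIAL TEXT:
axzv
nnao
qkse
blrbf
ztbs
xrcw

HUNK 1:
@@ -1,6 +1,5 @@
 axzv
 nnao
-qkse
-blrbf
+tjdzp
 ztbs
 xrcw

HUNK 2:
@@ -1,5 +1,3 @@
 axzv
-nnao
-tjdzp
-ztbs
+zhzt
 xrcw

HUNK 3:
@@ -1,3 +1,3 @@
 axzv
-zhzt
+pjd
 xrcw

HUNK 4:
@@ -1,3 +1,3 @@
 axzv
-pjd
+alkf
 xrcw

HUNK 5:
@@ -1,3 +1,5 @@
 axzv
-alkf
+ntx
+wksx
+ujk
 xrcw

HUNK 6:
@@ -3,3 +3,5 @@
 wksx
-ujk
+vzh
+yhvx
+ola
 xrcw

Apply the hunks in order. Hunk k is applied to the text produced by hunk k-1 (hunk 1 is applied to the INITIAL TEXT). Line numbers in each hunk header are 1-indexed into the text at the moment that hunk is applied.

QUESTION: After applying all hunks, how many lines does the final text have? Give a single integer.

Hunk 1: at line 1 remove [qkse,blrbf] add [tjdzp] -> 5 lines: axzv nnao tjdzp ztbs xrcw
Hunk 2: at line 1 remove [nnao,tjdzp,ztbs] add [zhzt] -> 3 lines: axzv zhzt xrcw
Hunk 3: at line 1 remove [zhzt] add [pjd] -> 3 lines: axzv pjd xrcw
Hunk 4: at line 1 remove [pjd] add [alkf] -> 3 lines: axzv alkf xrcw
Hunk 5: at line 1 remove [alkf] add [ntx,wksx,ujk] -> 5 lines: axzv ntx wksx ujk xrcw
Hunk 6: at line 3 remove [ujk] add [vzh,yhvx,ola] -> 7 lines: axzv ntx wksx vzh yhvx ola xrcw
Final line count: 7

Answer: 7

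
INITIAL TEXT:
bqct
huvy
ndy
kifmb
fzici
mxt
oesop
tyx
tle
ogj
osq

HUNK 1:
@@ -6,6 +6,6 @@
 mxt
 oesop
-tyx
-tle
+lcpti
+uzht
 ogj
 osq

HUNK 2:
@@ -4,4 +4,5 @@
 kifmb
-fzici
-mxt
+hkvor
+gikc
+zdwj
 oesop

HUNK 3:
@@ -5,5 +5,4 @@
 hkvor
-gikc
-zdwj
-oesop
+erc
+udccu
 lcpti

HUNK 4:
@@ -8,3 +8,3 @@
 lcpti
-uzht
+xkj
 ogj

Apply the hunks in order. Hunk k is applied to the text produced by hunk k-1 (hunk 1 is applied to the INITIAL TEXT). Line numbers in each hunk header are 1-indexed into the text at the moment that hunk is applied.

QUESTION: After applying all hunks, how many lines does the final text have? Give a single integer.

Answer: 11

Derivation:
Hunk 1: at line 6 remove [tyx,tle] add [lcpti,uzht] -> 11 lines: bqct huvy ndy kifmb fzici mxt oesop lcpti uzht ogj osq
Hunk 2: at line 4 remove [fzici,mxt] add [hkvor,gikc,zdwj] -> 12 lines: bqct huvy ndy kifmb hkvor gikc zdwj oesop lcpti uzht ogj osq
Hunk 3: at line 5 remove [gikc,zdwj,oesop] add [erc,udccu] -> 11 lines: bqct huvy ndy kifmb hkvor erc udccu lcpti uzht ogj osq
Hunk 4: at line 8 remove [uzht] add [xkj] -> 11 lines: bqct huvy ndy kifmb hkvor erc udccu lcpti xkj ogj osq
Final line count: 11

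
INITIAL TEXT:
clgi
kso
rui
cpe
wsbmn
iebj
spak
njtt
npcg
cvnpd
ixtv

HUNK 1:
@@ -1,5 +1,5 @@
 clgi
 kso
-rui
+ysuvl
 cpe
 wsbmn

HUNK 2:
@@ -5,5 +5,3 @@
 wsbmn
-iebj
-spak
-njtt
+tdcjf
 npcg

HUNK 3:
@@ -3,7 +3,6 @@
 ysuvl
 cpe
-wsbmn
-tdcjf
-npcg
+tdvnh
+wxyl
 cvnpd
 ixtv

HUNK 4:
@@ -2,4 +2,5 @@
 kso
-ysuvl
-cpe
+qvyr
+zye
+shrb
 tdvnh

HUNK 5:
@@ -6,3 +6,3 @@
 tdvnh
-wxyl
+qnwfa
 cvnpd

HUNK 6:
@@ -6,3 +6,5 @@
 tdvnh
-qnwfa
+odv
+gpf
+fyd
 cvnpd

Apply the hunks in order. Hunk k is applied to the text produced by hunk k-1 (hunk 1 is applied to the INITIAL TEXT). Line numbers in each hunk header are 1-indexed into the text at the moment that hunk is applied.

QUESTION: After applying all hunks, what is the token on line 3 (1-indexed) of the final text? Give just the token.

Answer: qvyr

Derivation:
Hunk 1: at line 1 remove [rui] add [ysuvl] -> 11 lines: clgi kso ysuvl cpe wsbmn iebj spak njtt npcg cvnpd ixtv
Hunk 2: at line 5 remove [iebj,spak,njtt] add [tdcjf] -> 9 lines: clgi kso ysuvl cpe wsbmn tdcjf npcg cvnpd ixtv
Hunk 3: at line 3 remove [wsbmn,tdcjf,npcg] add [tdvnh,wxyl] -> 8 lines: clgi kso ysuvl cpe tdvnh wxyl cvnpd ixtv
Hunk 4: at line 2 remove [ysuvl,cpe] add [qvyr,zye,shrb] -> 9 lines: clgi kso qvyr zye shrb tdvnh wxyl cvnpd ixtv
Hunk 5: at line 6 remove [wxyl] add [qnwfa] -> 9 lines: clgi kso qvyr zye shrb tdvnh qnwfa cvnpd ixtv
Hunk 6: at line 6 remove [qnwfa] add [odv,gpf,fyd] -> 11 lines: clgi kso qvyr zye shrb tdvnh odv gpf fyd cvnpd ixtv
Final line 3: qvyr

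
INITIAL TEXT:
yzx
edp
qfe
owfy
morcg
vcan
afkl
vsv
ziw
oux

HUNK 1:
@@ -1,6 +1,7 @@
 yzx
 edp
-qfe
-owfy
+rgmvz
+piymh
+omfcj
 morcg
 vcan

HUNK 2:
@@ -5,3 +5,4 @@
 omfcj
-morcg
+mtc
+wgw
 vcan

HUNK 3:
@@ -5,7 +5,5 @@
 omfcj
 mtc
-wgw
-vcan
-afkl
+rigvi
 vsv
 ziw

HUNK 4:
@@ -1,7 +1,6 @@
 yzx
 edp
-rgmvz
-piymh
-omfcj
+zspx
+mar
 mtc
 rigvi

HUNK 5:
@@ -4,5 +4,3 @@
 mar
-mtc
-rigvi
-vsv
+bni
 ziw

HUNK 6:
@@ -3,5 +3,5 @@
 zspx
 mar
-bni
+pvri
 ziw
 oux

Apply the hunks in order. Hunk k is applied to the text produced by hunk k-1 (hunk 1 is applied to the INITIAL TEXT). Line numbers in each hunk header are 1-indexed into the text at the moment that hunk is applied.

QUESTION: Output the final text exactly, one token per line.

Hunk 1: at line 1 remove [qfe,owfy] add [rgmvz,piymh,omfcj] -> 11 lines: yzx edp rgmvz piymh omfcj morcg vcan afkl vsv ziw oux
Hunk 2: at line 5 remove [morcg] add [mtc,wgw] -> 12 lines: yzx edp rgmvz piymh omfcj mtc wgw vcan afkl vsv ziw oux
Hunk 3: at line 5 remove [wgw,vcan,afkl] add [rigvi] -> 10 lines: yzx edp rgmvz piymh omfcj mtc rigvi vsv ziw oux
Hunk 4: at line 1 remove [rgmvz,piymh,omfcj] add [zspx,mar] -> 9 lines: yzx edp zspx mar mtc rigvi vsv ziw oux
Hunk 5: at line 4 remove [mtc,rigvi,vsv] add [bni] -> 7 lines: yzx edp zspx mar bni ziw oux
Hunk 6: at line 3 remove [bni] add [pvri] -> 7 lines: yzx edp zspx mar pvri ziw oux

Answer: yzx
edp
zspx
mar
pvri
ziw
oux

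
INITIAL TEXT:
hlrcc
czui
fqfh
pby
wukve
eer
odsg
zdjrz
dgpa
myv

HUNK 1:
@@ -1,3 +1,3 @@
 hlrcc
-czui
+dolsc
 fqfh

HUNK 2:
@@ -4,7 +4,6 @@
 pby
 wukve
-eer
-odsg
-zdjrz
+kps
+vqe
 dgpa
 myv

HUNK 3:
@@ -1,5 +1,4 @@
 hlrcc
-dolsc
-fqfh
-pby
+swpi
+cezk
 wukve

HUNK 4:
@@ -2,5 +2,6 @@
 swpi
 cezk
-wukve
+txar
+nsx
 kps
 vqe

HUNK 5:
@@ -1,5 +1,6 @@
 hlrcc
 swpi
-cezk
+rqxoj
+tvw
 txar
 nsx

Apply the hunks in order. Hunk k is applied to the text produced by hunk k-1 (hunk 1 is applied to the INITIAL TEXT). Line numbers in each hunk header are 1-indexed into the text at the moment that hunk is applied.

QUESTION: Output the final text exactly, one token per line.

Hunk 1: at line 1 remove [czui] add [dolsc] -> 10 lines: hlrcc dolsc fqfh pby wukve eer odsg zdjrz dgpa myv
Hunk 2: at line 4 remove [eer,odsg,zdjrz] add [kps,vqe] -> 9 lines: hlrcc dolsc fqfh pby wukve kps vqe dgpa myv
Hunk 3: at line 1 remove [dolsc,fqfh,pby] add [swpi,cezk] -> 8 lines: hlrcc swpi cezk wukve kps vqe dgpa myv
Hunk 4: at line 2 remove [wukve] add [txar,nsx] -> 9 lines: hlrcc swpi cezk txar nsx kps vqe dgpa myv
Hunk 5: at line 1 remove [cezk] add [rqxoj,tvw] -> 10 lines: hlrcc swpi rqxoj tvw txar nsx kps vqe dgpa myv

Answer: hlrcc
swpi
rqxoj
tvw
txar
nsx
kps
vqe
dgpa
myv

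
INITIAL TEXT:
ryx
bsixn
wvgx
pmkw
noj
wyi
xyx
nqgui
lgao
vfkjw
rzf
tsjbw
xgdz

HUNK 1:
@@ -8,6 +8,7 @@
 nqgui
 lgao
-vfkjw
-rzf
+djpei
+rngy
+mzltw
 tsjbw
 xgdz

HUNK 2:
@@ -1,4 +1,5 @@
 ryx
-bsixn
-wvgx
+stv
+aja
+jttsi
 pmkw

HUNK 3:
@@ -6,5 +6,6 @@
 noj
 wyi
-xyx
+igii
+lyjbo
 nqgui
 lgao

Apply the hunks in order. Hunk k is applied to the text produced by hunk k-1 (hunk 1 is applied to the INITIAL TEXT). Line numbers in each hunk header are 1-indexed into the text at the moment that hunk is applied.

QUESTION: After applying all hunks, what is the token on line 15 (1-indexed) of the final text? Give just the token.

Hunk 1: at line 8 remove [vfkjw,rzf] add [djpei,rngy,mzltw] -> 14 lines: ryx bsixn wvgx pmkw noj wyi xyx nqgui lgao djpei rngy mzltw tsjbw xgdz
Hunk 2: at line 1 remove [bsixn,wvgx] add [stv,aja,jttsi] -> 15 lines: ryx stv aja jttsi pmkw noj wyi xyx nqgui lgao djpei rngy mzltw tsjbw xgdz
Hunk 3: at line 6 remove [xyx] add [igii,lyjbo] -> 16 lines: ryx stv aja jttsi pmkw noj wyi igii lyjbo nqgui lgao djpei rngy mzltw tsjbw xgdz
Final line 15: tsjbw

Answer: tsjbw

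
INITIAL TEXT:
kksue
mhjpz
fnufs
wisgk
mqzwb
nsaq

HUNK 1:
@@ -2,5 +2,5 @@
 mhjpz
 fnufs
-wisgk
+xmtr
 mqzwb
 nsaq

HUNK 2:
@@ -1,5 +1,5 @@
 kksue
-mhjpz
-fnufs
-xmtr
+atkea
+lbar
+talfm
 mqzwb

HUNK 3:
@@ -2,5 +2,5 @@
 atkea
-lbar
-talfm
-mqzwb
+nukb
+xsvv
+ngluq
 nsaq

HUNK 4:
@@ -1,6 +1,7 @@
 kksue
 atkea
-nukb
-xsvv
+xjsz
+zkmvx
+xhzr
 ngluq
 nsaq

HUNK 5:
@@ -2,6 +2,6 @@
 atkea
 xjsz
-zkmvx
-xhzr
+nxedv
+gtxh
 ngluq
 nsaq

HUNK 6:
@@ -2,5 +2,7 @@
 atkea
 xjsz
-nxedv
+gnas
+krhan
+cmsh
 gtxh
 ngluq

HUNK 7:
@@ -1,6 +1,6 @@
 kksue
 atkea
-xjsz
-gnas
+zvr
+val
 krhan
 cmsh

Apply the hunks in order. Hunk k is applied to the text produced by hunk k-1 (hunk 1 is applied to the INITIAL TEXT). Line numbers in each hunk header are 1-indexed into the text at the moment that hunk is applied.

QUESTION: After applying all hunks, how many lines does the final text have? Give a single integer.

Hunk 1: at line 2 remove [wisgk] add [xmtr] -> 6 lines: kksue mhjpz fnufs xmtr mqzwb nsaq
Hunk 2: at line 1 remove [mhjpz,fnufs,xmtr] add [atkea,lbar,talfm] -> 6 lines: kksue atkea lbar talfm mqzwb nsaq
Hunk 3: at line 2 remove [lbar,talfm,mqzwb] add [nukb,xsvv,ngluq] -> 6 lines: kksue atkea nukb xsvv ngluq nsaq
Hunk 4: at line 1 remove [nukb,xsvv] add [xjsz,zkmvx,xhzr] -> 7 lines: kksue atkea xjsz zkmvx xhzr ngluq nsaq
Hunk 5: at line 2 remove [zkmvx,xhzr] add [nxedv,gtxh] -> 7 lines: kksue atkea xjsz nxedv gtxh ngluq nsaq
Hunk 6: at line 2 remove [nxedv] add [gnas,krhan,cmsh] -> 9 lines: kksue atkea xjsz gnas krhan cmsh gtxh ngluq nsaq
Hunk 7: at line 1 remove [xjsz,gnas] add [zvr,val] -> 9 lines: kksue atkea zvr val krhan cmsh gtxh ngluq nsaq
Final line count: 9

Answer: 9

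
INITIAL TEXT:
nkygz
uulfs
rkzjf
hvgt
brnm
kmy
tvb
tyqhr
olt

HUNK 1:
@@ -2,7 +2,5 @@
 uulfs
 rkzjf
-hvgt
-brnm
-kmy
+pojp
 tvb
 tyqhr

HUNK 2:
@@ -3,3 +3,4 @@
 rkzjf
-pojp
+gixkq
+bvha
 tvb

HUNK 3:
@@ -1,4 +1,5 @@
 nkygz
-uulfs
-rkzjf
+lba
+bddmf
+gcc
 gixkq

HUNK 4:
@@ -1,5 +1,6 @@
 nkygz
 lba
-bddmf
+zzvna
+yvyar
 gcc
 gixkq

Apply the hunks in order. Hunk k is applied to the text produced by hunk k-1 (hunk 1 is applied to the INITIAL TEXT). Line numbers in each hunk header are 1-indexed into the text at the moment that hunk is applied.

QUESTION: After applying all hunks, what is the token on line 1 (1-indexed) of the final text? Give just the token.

Answer: nkygz

Derivation:
Hunk 1: at line 2 remove [hvgt,brnm,kmy] add [pojp] -> 7 lines: nkygz uulfs rkzjf pojp tvb tyqhr olt
Hunk 2: at line 3 remove [pojp] add [gixkq,bvha] -> 8 lines: nkygz uulfs rkzjf gixkq bvha tvb tyqhr olt
Hunk 3: at line 1 remove [uulfs,rkzjf] add [lba,bddmf,gcc] -> 9 lines: nkygz lba bddmf gcc gixkq bvha tvb tyqhr olt
Hunk 4: at line 1 remove [bddmf] add [zzvna,yvyar] -> 10 lines: nkygz lba zzvna yvyar gcc gixkq bvha tvb tyqhr olt
Final line 1: nkygz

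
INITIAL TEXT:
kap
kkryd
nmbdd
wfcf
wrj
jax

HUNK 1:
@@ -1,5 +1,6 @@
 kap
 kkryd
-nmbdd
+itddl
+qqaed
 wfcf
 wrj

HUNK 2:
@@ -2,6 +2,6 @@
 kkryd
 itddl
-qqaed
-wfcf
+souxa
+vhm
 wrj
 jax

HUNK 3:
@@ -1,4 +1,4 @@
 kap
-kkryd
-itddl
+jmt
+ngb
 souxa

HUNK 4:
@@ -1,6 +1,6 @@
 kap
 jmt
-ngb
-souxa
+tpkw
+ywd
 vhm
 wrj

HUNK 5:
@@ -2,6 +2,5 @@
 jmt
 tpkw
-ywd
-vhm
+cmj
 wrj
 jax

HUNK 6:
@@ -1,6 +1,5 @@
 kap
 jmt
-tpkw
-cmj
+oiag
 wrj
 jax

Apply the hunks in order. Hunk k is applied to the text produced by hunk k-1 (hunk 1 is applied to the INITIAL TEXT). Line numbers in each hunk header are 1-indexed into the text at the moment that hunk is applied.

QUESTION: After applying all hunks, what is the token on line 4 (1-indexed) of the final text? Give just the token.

Answer: wrj

Derivation:
Hunk 1: at line 1 remove [nmbdd] add [itddl,qqaed] -> 7 lines: kap kkryd itddl qqaed wfcf wrj jax
Hunk 2: at line 2 remove [qqaed,wfcf] add [souxa,vhm] -> 7 lines: kap kkryd itddl souxa vhm wrj jax
Hunk 3: at line 1 remove [kkryd,itddl] add [jmt,ngb] -> 7 lines: kap jmt ngb souxa vhm wrj jax
Hunk 4: at line 1 remove [ngb,souxa] add [tpkw,ywd] -> 7 lines: kap jmt tpkw ywd vhm wrj jax
Hunk 5: at line 2 remove [ywd,vhm] add [cmj] -> 6 lines: kap jmt tpkw cmj wrj jax
Hunk 6: at line 1 remove [tpkw,cmj] add [oiag] -> 5 lines: kap jmt oiag wrj jax
Final line 4: wrj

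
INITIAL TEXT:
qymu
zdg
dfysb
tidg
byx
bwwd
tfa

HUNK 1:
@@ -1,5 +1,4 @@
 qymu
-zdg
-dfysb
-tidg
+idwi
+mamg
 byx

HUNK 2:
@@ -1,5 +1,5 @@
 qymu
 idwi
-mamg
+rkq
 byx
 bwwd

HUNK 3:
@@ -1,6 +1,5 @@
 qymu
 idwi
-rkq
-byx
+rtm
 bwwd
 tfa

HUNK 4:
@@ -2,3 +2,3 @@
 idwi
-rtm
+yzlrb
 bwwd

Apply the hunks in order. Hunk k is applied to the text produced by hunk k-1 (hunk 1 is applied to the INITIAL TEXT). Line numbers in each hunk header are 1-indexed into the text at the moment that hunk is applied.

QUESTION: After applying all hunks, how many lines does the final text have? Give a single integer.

Hunk 1: at line 1 remove [zdg,dfysb,tidg] add [idwi,mamg] -> 6 lines: qymu idwi mamg byx bwwd tfa
Hunk 2: at line 1 remove [mamg] add [rkq] -> 6 lines: qymu idwi rkq byx bwwd tfa
Hunk 3: at line 1 remove [rkq,byx] add [rtm] -> 5 lines: qymu idwi rtm bwwd tfa
Hunk 4: at line 2 remove [rtm] add [yzlrb] -> 5 lines: qymu idwi yzlrb bwwd tfa
Final line count: 5

Answer: 5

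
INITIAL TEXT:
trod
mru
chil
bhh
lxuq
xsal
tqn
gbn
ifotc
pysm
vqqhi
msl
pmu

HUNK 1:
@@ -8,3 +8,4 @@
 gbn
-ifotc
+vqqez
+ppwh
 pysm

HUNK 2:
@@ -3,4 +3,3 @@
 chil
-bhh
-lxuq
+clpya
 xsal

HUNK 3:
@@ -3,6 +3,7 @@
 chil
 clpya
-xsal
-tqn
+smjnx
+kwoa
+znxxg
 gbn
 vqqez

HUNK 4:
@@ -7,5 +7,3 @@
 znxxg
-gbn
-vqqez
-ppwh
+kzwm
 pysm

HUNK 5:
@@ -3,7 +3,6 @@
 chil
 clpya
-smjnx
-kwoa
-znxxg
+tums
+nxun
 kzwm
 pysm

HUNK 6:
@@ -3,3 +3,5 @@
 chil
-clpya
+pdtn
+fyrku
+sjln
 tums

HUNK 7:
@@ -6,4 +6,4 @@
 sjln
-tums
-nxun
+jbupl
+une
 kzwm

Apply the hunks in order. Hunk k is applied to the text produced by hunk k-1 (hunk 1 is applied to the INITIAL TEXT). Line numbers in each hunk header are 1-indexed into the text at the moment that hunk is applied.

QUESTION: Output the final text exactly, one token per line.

Hunk 1: at line 8 remove [ifotc] add [vqqez,ppwh] -> 14 lines: trod mru chil bhh lxuq xsal tqn gbn vqqez ppwh pysm vqqhi msl pmu
Hunk 2: at line 3 remove [bhh,lxuq] add [clpya] -> 13 lines: trod mru chil clpya xsal tqn gbn vqqez ppwh pysm vqqhi msl pmu
Hunk 3: at line 3 remove [xsal,tqn] add [smjnx,kwoa,znxxg] -> 14 lines: trod mru chil clpya smjnx kwoa znxxg gbn vqqez ppwh pysm vqqhi msl pmu
Hunk 4: at line 7 remove [gbn,vqqez,ppwh] add [kzwm] -> 12 lines: trod mru chil clpya smjnx kwoa znxxg kzwm pysm vqqhi msl pmu
Hunk 5: at line 3 remove [smjnx,kwoa,znxxg] add [tums,nxun] -> 11 lines: trod mru chil clpya tums nxun kzwm pysm vqqhi msl pmu
Hunk 6: at line 3 remove [clpya] add [pdtn,fyrku,sjln] -> 13 lines: trod mru chil pdtn fyrku sjln tums nxun kzwm pysm vqqhi msl pmu
Hunk 7: at line 6 remove [tums,nxun] add [jbupl,une] -> 13 lines: trod mru chil pdtn fyrku sjln jbupl une kzwm pysm vqqhi msl pmu

Answer: trod
mru
chil
pdtn
fyrku
sjln
jbupl
une
kzwm
pysm
vqqhi
msl
pmu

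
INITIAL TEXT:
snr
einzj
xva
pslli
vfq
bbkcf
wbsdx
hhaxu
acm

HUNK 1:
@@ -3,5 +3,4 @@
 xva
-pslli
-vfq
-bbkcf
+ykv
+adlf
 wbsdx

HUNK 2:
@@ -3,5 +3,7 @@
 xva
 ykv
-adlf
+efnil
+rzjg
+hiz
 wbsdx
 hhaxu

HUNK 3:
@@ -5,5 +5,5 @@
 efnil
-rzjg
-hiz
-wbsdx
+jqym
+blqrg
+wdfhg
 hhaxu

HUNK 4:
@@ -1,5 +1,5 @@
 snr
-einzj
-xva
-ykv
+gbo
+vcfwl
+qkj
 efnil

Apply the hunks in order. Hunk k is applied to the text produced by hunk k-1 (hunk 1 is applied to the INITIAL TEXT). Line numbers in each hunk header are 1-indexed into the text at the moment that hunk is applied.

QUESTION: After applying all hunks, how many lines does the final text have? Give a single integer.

Answer: 10

Derivation:
Hunk 1: at line 3 remove [pslli,vfq,bbkcf] add [ykv,adlf] -> 8 lines: snr einzj xva ykv adlf wbsdx hhaxu acm
Hunk 2: at line 3 remove [adlf] add [efnil,rzjg,hiz] -> 10 lines: snr einzj xva ykv efnil rzjg hiz wbsdx hhaxu acm
Hunk 3: at line 5 remove [rzjg,hiz,wbsdx] add [jqym,blqrg,wdfhg] -> 10 lines: snr einzj xva ykv efnil jqym blqrg wdfhg hhaxu acm
Hunk 4: at line 1 remove [einzj,xva,ykv] add [gbo,vcfwl,qkj] -> 10 lines: snr gbo vcfwl qkj efnil jqym blqrg wdfhg hhaxu acm
Final line count: 10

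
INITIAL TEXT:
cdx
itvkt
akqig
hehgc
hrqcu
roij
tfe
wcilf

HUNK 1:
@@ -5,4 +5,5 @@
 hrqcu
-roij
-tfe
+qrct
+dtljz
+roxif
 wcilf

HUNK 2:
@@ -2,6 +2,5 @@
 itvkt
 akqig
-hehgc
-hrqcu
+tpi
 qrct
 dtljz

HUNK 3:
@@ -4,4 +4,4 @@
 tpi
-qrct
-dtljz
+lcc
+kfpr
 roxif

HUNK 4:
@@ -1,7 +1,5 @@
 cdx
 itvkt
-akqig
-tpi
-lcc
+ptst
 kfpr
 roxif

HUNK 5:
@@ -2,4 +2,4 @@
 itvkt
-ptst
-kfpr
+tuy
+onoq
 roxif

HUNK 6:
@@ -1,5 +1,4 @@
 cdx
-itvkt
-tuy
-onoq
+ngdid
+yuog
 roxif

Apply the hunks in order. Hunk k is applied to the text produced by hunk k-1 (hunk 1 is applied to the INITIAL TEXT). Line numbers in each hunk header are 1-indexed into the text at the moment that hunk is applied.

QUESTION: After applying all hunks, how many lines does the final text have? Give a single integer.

Hunk 1: at line 5 remove [roij,tfe] add [qrct,dtljz,roxif] -> 9 lines: cdx itvkt akqig hehgc hrqcu qrct dtljz roxif wcilf
Hunk 2: at line 2 remove [hehgc,hrqcu] add [tpi] -> 8 lines: cdx itvkt akqig tpi qrct dtljz roxif wcilf
Hunk 3: at line 4 remove [qrct,dtljz] add [lcc,kfpr] -> 8 lines: cdx itvkt akqig tpi lcc kfpr roxif wcilf
Hunk 4: at line 1 remove [akqig,tpi,lcc] add [ptst] -> 6 lines: cdx itvkt ptst kfpr roxif wcilf
Hunk 5: at line 2 remove [ptst,kfpr] add [tuy,onoq] -> 6 lines: cdx itvkt tuy onoq roxif wcilf
Hunk 6: at line 1 remove [itvkt,tuy,onoq] add [ngdid,yuog] -> 5 lines: cdx ngdid yuog roxif wcilf
Final line count: 5

Answer: 5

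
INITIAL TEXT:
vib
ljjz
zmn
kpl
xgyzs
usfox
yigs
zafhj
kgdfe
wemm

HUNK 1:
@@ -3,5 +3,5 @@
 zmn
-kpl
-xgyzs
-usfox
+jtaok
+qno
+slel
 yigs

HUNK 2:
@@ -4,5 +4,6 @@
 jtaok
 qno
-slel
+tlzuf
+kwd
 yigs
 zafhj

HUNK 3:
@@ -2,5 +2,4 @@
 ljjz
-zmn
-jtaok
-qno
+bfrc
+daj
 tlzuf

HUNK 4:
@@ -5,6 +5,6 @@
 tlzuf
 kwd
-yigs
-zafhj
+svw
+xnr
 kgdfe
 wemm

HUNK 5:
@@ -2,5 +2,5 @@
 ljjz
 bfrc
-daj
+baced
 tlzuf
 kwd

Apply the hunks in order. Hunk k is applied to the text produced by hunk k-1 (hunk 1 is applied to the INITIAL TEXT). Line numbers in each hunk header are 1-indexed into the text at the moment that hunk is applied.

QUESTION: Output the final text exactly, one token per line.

Hunk 1: at line 3 remove [kpl,xgyzs,usfox] add [jtaok,qno,slel] -> 10 lines: vib ljjz zmn jtaok qno slel yigs zafhj kgdfe wemm
Hunk 2: at line 4 remove [slel] add [tlzuf,kwd] -> 11 lines: vib ljjz zmn jtaok qno tlzuf kwd yigs zafhj kgdfe wemm
Hunk 3: at line 2 remove [zmn,jtaok,qno] add [bfrc,daj] -> 10 lines: vib ljjz bfrc daj tlzuf kwd yigs zafhj kgdfe wemm
Hunk 4: at line 5 remove [yigs,zafhj] add [svw,xnr] -> 10 lines: vib ljjz bfrc daj tlzuf kwd svw xnr kgdfe wemm
Hunk 5: at line 2 remove [daj] add [baced] -> 10 lines: vib ljjz bfrc baced tlzuf kwd svw xnr kgdfe wemm

Answer: vib
ljjz
bfrc
baced
tlzuf
kwd
svw
xnr
kgdfe
wemm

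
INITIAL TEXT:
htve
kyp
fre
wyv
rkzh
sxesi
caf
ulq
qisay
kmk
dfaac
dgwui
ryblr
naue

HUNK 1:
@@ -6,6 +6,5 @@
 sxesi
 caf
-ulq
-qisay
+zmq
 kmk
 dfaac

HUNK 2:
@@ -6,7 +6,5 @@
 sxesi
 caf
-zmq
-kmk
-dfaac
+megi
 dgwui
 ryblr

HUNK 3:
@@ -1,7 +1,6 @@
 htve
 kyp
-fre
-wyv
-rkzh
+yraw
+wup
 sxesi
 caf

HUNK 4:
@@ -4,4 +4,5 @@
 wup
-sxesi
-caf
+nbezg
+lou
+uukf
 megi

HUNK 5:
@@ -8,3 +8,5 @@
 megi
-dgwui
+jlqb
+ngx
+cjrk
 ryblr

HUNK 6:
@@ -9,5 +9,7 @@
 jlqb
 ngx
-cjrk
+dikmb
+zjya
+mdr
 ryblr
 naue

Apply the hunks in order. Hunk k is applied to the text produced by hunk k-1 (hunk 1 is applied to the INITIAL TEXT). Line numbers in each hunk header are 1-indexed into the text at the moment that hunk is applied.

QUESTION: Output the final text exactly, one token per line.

Answer: htve
kyp
yraw
wup
nbezg
lou
uukf
megi
jlqb
ngx
dikmb
zjya
mdr
ryblr
naue

Derivation:
Hunk 1: at line 6 remove [ulq,qisay] add [zmq] -> 13 lines: htve kyp fre wyv rkzh sxesi caf zmq kmk dfaac dgwui ryblr naue
Hunk 2: at line 6 remove [zmq,kmk,dfaac] add [megi] -> 11 lines: htve kyp fre wyv rkzh sxesi caf megi dgwui ryblr naue
Hunk 3: at line 1 remove [fre,wyv,rkzh] add [yraw,wup] -> 10 lines: htve kyp yraw wup sxesi caf megi dgwui ryblr naue
Hunk 4: at line 4 remove [sxesi,caf] add [nbezg,lou,uukf] -> 11 lines: htve kyp yraw wup nbezg lou uukf megi dgwui ryblr naue
Hunk 5: at line 8 remove [dgwui] add [jlqb,ngx,cjrk] -> 13 lines: htve kyp yraw wup nbezg lou uukf megi jlqb ngx cjrk ryblr naue
Hunk 6: at line 9 remove [cjrk] add [dikmb,zjya,mdr] -> 15 lines: htve kyp yraw wup nbezg lou uukf megi jlqb ngx dikmb zjya mdr ryblr naue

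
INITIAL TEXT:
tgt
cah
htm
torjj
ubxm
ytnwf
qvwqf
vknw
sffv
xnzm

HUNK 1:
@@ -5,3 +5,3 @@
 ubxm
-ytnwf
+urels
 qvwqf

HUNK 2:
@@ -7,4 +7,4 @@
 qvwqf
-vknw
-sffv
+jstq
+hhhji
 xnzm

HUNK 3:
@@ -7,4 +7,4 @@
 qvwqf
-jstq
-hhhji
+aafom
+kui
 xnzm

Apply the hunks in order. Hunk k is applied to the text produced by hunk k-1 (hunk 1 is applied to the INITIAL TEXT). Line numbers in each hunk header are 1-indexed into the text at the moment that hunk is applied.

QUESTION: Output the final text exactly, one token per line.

Answer: tgt
cah
htm
torjj
ubxm
urels
qvwqf
aafom
kui
xnzm

Derivation:
Hunk 1: at line 5 remove [ytnwf] add [urels] -> 10 lines: tgt cah htm torjj ubxm urels qvwqf vknw sffv xnzm
Hunk 2: at line 7 remove [vknw,sffv] add [jstq,hhhji] -> 10 lines: tgt cah htm torjj ubxm urels qvwqf jstq hhhji xnzm
Hunk 3: at line 7 remove [jstq,hhhji] add [aafom,kui] -> 10 lines: tgt cah htm torjj ubxm urels qvwqf aafom kui xnzm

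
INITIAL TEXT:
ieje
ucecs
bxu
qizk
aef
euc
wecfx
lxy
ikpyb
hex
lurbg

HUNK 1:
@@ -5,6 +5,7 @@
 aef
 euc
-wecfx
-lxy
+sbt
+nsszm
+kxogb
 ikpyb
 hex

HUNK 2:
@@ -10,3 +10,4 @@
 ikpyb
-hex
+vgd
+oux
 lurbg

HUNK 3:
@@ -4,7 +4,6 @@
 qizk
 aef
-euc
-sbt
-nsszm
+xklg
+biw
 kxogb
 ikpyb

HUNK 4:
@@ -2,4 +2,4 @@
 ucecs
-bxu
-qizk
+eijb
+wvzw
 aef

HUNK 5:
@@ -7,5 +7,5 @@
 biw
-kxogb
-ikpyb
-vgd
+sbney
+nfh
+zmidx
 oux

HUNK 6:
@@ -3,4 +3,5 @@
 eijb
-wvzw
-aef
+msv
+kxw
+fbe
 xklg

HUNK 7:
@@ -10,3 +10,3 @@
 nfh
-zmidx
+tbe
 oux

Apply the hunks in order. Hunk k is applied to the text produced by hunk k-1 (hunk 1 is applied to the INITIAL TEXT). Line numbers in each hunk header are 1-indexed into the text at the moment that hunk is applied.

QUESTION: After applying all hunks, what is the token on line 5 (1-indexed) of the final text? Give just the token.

Answer: kxw

Derivation:
Hunk 1: at line 5 remove [wecfx,lxy] add [sbt,nsszm,kxogb] -> 12 lines: ieje ucecs bxu qizk aef euc sbt nsszm kxogb ikpyb hex lurbg
Hunk 2: at line 10 remove [hex] add [vgd,oux] -> 13 lines: ieje ucecs bxu qizk aef euc sbt nsszm kxogb ikpyb vgd oux lurbg
Hunk 3: at line 4 remove [euc,sbt,nsszm] add [xklg,biw] -> 12 lines: ieje ucecs bxu qizk aef xklg biw kxogb ikpyb vgd oux lurbg
Hunk 4: at line 2 remove [bxu,qizk] add [eijb,wvzw] -> 12 lines: ieje ucecs eijb wvzw aef xklg biw kxogb ikpyb vgd oux lurbg
Hunk 5: at line 7 remove [kxogb,ikpyb,vgd] add [sbney,nfh,zmidx] -> 12 lines: ieje ucecs eijb wvzw aef xklg biw sbney nfh zmidx oux lurbg
Hunk 6: at line 3 remove [wvzw,aef] add [msv,kxw,fbe] -> 13 lines: ieje ucecs eijb msv kxw fbe xklg biw sbney nfh zmidx oux lurbg
Hunk 7: at line 10 remove [zmidx] add [tbe] -> 13 lines: ieje ucecs eijb msv kxw fbe xklg biw sbney nfh tbe oux lurbg
Final line 5: kxw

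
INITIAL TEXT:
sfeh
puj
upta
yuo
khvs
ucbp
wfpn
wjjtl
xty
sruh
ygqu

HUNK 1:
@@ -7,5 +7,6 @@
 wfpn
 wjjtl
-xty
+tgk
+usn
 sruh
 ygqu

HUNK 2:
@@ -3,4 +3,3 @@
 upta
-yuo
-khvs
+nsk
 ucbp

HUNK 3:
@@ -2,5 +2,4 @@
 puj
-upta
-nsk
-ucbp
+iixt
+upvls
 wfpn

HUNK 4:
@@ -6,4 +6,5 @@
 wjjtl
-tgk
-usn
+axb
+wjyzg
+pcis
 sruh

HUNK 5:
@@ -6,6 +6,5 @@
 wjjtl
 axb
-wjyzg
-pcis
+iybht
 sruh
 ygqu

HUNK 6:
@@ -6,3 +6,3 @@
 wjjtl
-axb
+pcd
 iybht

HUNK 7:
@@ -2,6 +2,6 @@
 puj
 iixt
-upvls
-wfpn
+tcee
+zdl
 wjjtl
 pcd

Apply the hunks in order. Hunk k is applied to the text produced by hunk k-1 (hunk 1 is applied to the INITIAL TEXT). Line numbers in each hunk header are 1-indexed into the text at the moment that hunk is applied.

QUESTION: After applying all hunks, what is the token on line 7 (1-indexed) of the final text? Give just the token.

Answer: pcd

Derivation:
Hunk 1: at line 7 remove [xty] add [tgk,usn] -> 12 lines: sfeh puj upta yuo khvs ucbp wfpn wjjtl tgk usn sruh ygqu
Hunk 2: at line 3 remove [yuo,khvs] add [nsk] -> 11 lines: sfeh puj upta nsk ucbp wfpn wjjtl tgk usn sruh ygqu
Hunk 3: at line 2 remove [upta,nsk,ucbp] add [iixt,upvls] -> 10 lines: sfeh puj iixt upvls wfpn wjjtl tgk usn sruh ygqu
Hunk 4: at line 6 remove [tgk,usn] add [axb,wjyzg,pcis] -> 11 lines: sfeh puj iixt upvls wfpn wjjtl axb wjyzg pcis sruh ygqu
Hunk 5: at line 6 remove [wjyzg,pcis] add [iybht] -> 10 lines: sfeh puj iixt upvls wfpn wjjtl axb iybht sruh ygqu
Hunk 6: at line 6 remove [axb] add [pcd] -> 10 lines: sfeh puj iixt upvls wfpn wjjtl pcd iybht sruh ygqu
Hunk 7: at line 2 remove [upvls,wfpn] add [tcee,zdl] -> 10 lines: sfeh puj iixt tcee zdl wjjtl pcd iybht sruh ygqu
Final line 7: pcd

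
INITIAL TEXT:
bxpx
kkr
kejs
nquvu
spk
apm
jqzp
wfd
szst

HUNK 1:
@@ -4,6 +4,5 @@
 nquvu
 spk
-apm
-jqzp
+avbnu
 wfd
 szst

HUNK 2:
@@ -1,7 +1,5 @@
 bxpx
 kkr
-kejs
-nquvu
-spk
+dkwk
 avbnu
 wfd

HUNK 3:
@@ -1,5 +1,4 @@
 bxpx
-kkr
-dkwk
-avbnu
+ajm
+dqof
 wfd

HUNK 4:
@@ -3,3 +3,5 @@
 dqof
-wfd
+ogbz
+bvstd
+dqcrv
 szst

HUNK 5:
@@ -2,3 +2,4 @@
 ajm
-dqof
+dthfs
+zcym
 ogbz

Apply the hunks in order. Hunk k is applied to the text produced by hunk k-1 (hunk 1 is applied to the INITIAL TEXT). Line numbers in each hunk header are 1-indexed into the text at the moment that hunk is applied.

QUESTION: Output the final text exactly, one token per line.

Hunk 1: at line 4 remove [apm,jqzp] add [avbnu] -> 8 lines: bxpx kkr kejs nquvu spk avbnu wfd szst
Hunk 2: at line 1 remove [kejs,nquvu,spk] add [dkwk] -> 6 lines: bxpx kkr dkwk avbnu wfd szst
Hunk 3: at line 1 remove [kkr,dkwk,avbnu] add [ajm,dqof] -> 5 lines: bxpx ajm dqof wfd szst
Hunk 4: at line 3 remove [wfd] add [ogbz,bvstd,dqcrv] -> 7 lines: bxpx ajm dqof ogbz bvstd dqcrv szst
Hunk 5: at line 2 remove [dqof] add [dthfs,zcym] -> 8 lines: bxpx ajm dthfs zcym ogbz bvstd dqcrv szst

Answer: bxpx
ajm
dthfs
zcym
ogbz
bvstd
dqcrv
szst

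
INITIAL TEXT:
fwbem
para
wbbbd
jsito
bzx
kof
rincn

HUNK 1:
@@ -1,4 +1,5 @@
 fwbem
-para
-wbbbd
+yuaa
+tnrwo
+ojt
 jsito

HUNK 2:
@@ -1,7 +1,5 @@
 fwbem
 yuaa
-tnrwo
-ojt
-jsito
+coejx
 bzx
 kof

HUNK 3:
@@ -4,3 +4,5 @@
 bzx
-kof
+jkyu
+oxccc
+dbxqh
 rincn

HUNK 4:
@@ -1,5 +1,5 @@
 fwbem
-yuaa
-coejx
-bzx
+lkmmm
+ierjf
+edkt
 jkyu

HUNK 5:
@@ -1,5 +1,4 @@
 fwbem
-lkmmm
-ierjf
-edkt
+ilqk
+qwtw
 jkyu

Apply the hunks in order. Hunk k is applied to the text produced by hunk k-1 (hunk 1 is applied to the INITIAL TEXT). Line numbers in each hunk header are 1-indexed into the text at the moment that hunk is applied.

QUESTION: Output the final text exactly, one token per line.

Hunk 1: at line 1 remove [para,wbbbd] add [yuaa,tnrwo,ojt] -> 8 lines: fwbem yuaa tnrwo ojt jsito bzx kof rincn
Hunk 2: at line 1 remove [tnrwo,ojt,jsito] add [coejx] -> 6 lines: fwbem yuaa coejx bzx kof rincn
Hunk 3: at line 4 remove [kof] add [jkyu,oxccc,dbxqh] -> 8 lines: fwbem yuaa coejx bzx jkyu oxccc dbxqh rincn
Hunk 4: at line 1 remove [yuaa,coejx,bzx] add [lkmmm,ierjf,edkt] -> 8 lines: fwbem lkmmm ierjf edkt jkyu oxccc dbxqh rincn
Hunk 5: at line 1 remove [lkmmm,ierjf,edkt] add [ilqk,qwtw] -> 7 lines: fwbem ilqk qwtw jkyu oxccc dbxqh rincn

Answer: fwbem
ilqk
qwtw
jkyu
oxccc
dbxqh
rincn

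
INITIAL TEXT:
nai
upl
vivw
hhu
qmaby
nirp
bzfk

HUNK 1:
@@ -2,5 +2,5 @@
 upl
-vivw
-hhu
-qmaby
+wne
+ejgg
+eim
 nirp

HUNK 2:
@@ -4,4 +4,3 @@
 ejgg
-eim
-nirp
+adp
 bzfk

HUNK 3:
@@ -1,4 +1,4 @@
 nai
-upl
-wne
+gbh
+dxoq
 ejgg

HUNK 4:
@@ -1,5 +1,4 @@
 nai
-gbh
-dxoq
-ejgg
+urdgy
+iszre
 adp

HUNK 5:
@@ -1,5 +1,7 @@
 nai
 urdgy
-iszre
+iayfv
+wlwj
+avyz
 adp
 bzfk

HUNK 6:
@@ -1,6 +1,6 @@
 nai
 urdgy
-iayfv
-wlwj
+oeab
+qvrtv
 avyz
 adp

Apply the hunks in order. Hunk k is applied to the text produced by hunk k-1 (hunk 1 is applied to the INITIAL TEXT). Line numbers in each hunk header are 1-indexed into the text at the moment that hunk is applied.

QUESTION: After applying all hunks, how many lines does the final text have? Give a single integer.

Answer: 7

Derivation:
Hunk 1: at line 2 remove [vivw,hhu,qmaby] add [wne,ejgg,eim] -> 7 lines: nai upl wne ejgg eim nirp bzfk
Hunk 2: at line 4 remove [eim,nirp] add [adp] -> 6 lines: nai upl wne ejgg adp bzfk
Hunk 3: at line 1 remove [upl,wne] add [gbh,dxoq] -> 6 lines: nai gbh dxoq ejgg adp bzfk
Hunk 4: at line 1 remove [gbh,dxoq,ejgg] add [urdgy,iszre] -> 5 lines: nai urdgy iszre adp bzfk
Hunk 5: at line 1 remove [iszre] add [iayfv,wlwj,avyz] -> 7 lines: nai urdgy iayfv wlwj avyz adp bzfk
Hunk 6: at line 1 remove [iayfv,wlwj] add [oeab,qvrtv] -> 7 lines: nai urdgy oeab qvrtv avyz adp bzfk
Final line count: 7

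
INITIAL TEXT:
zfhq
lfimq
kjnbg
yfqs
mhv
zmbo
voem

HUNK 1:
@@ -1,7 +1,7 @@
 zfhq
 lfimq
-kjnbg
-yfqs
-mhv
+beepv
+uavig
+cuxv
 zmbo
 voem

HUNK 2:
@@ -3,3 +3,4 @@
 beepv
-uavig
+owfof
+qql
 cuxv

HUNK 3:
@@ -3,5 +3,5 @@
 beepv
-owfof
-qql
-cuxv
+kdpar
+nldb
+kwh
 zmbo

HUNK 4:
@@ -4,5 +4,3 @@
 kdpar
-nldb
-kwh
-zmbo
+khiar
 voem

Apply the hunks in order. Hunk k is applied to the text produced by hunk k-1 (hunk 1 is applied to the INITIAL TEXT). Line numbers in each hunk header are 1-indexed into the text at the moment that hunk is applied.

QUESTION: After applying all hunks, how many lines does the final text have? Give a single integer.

Hunk 1: at line 1 remove [kjnbg,yfqs,mhv] add [beepv,uavig,cuxv] -> 7 lines: zfhq lfimq beepv uavig cuxv zmbo voem
Hunk 2: at line 3 remove [uavig] add [owfof,qql] -> 8 lines: zfhq lfimq beepv owfof qql cuxv zmbo voem
Hunk 3: at line 3 remove [owfof,qql,cuxv] add [kdpar,nldb,kwh] -> 8 lines: zfhq lfimq beepv kdpar nldb kwh zmbo voem
Hunk 4: at line 4 remove [nldb,kwh,zmbo] add [khiar] -> 6 lines: zfhq lfimq beepv kdpar khiar voem
Final line count: 6

Answer: 6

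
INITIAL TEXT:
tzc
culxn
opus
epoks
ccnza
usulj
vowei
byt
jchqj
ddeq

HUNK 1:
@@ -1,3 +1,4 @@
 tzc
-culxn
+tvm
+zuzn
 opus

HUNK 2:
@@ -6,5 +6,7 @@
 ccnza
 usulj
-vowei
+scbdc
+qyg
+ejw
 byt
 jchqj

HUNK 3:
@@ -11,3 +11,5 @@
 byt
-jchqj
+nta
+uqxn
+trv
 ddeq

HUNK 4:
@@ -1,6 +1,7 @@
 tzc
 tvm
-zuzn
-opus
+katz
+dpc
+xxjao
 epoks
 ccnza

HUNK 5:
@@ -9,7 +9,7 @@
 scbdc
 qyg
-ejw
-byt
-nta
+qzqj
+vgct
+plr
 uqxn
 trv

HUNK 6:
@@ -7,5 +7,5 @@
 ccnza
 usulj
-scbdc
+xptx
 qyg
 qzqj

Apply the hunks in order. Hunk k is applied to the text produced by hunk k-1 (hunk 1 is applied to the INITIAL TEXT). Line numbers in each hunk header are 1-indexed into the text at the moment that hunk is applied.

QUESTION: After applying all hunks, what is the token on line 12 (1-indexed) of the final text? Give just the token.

Hunk 1: at line 1 remove [culxn] add [tvm,zuzn] -> 11 lines: tzc tvm zuzn opus epoks ccnza usulj vowei byt jchqj ddeq
Hunk 2: at line 6 remove [vowei] add [scbdc,qyg,ejw] -> 13 lines: tzc tvm zuzn opus epoks ccnza usulj scbdc qyg ejw byt jchqj ddeq
Hunk 3: at line 11 remove [jchqj] add [nta,uqxn,trv] -> 15 lines: tzc tvm zuzn opus epoks ccnza usulj scbdc qyg ejw byt nta uqxn trv ddeq
Hunk 4: at line 1 remove [zuzn,opus] add [katz,dpc,xxjao] -> 16 lines: tzc tvm katz dpc xxjao epoks ccnza usulj scbdc qyg ejw byt nta uqxn trv ddeq
Hunk 5: at line 9 remove [ejw,byt,nta] add [qzqj,vgct,plr] -> 16 lines: tzc tvm katz dpc xxjao epoks ccnza usulj scbdc qyg qzqj vgct plr uqxn trv ddeq
Hunk 6: at line 7 remove [scbdc] add [xptx] -> 16 lines: tzc tvm katz dpc xxjao epoks ccnza usulj xptx qyg qzqj vgct plr uqxn trv ddeq
Final line 12: vgct

Answer: vgct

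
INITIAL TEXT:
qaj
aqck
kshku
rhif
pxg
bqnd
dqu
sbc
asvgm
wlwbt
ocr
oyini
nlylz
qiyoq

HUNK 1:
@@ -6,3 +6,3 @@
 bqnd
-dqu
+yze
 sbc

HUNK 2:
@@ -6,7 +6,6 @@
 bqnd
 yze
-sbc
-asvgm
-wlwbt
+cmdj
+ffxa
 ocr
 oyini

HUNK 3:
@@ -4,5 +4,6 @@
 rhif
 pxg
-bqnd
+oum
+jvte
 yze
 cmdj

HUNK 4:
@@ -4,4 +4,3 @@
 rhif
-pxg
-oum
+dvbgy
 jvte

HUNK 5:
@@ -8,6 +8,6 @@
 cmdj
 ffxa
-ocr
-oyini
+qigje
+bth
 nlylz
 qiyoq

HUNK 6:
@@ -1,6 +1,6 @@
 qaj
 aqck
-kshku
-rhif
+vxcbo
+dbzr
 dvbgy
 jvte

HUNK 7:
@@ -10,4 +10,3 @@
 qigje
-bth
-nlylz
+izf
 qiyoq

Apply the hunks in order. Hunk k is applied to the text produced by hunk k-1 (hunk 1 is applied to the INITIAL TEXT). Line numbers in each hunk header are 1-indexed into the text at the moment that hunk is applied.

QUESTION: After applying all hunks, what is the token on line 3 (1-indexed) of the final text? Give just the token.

Answer: vxcbo

Derivation:
Hunk 1: at line 6 remove [dqu] add [yze] -> 14 lines: qaj aqck kshku rhif pxg bqnd yze sbc asvgm wlwbt ocr oyini nlylz qiyoq
Hunk 2: at line 6 remove [sbc,asvgm,wlwbt] add [cmdj,ffxa] -> 13 lines: qaj aqck kshku rhif pxg bqnd yze cmdj ffxa ocr oyini nlylz qiyoq
Hunk 3: at line 4 remove [bqnd] add [oum,jvte] -> 14 lines: qaj aqck kshku rhif pxg oum jvte yze cmdj ffxa ocr oyini nlylz qiyoq
Hunk 4: at line 4 remove [pxg,oum] add [dvbgy] -> 13 lines: qaj aqck kshku rhif dvbgy jvte yze cmdj ffxa ocr oyini nlylz qiyoq
Hunk 5: at line 8 remove [ocr,oyini] add [qigje,bth] -> 13 lines: qaj aqck kshku rhif dvbgy jvte yze cmdj ffxa qigje bth nlylz qiyoq
Hunk 6: at line 1 remove [kshku,rhif] add [vxcbo,dbzr] -> 13 lines: qaj aqck vxcbo dbzr dvbgy jvte yze cmdj ffxa qigje bth nlylz qiyoq
Hunk 7: at line 10 remove [bth,nlylz] add [izf] -> 12 lines: qaj aqck vxcbo dbzr dvbgy jvte yze cmdj ffxa qigje izf qiyoq
Final line 3: vxcbo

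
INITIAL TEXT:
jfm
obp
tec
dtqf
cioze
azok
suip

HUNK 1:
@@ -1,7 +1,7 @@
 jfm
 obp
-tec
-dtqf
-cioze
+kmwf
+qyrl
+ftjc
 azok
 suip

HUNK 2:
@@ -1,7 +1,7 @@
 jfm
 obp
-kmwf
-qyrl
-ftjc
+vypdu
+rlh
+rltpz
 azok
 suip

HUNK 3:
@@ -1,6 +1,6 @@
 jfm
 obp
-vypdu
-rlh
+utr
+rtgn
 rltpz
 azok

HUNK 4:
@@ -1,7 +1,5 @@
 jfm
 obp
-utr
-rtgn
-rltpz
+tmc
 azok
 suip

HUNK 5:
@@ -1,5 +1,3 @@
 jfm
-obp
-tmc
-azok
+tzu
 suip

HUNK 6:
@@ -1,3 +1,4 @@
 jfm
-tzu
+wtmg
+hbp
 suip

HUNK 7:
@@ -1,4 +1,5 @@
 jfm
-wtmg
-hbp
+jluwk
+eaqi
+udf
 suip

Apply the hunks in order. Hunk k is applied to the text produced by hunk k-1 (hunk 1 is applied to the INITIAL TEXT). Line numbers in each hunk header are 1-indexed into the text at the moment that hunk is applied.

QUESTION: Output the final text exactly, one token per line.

Answer: jfm
jluwk
eaqi
udf
suip

Derivation:
Hunk 1: at line 1 remove [tec,dtqf,cioze] add [kmwf,qyrl,ftjc] -> 7 lines: jfm obp kmwf qyrl ftjc azok suip
Hunk 2: at line 1 remove [kmwf,qyrl,ftjc] add [vypdu,rlh,rltpz] -> 7 lines: jfm obp vypdu rlh rltpz azok suip
Hunk 3: at line 1 remove [vypdu,rlh] add [utr,rtgn] -> 7 lines: jfm obp utr rtgn rltpz azok suip
Hunk 4: at line 1 remove [utr,rtgn,rltpz] add [tmc] -> 5 lines: jfm obp tmc azok suip
Hunk 5: at line 1 remove [obp,tmc,azok] add [tzu] -> 3 lines: jfm tzu suip
Hunk 6: at line 1 remove [tzu] add [wtmg,hbp] -> 4 lines: jfm wtmg hbp suip
Hunk 7: at line 1 remove [wtmg,hbp] add [jluwk,eaqi,udf] -> 5 lines: jfm jluwk eaqi udf suip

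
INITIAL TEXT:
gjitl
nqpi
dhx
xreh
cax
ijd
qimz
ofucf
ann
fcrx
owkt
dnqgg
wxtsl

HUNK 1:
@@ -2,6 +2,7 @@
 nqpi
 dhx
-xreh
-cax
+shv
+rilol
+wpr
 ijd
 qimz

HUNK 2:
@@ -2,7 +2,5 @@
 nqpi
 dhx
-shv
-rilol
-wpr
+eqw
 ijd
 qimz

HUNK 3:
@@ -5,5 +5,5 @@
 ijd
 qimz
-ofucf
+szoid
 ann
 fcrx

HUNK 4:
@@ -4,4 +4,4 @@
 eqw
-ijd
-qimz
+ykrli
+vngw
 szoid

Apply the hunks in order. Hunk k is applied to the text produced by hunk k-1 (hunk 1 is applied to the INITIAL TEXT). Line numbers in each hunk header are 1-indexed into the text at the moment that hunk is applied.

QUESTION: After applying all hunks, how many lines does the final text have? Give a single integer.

Hunk 1: at line 2 remove [xreh,cax] add [shv,rilol,wpr] -> 14 lines: gjitl nqpi dhx shv rilol wpr ijd qimz ofucf ann fcrx owkt dnqgg wxtsl
Hunk 2: at line 2 remove [shv,rilol,wpr] add [eqw] -> 12 lines: gjitl nqpi dhx eqw ijd qimz ofucf ann fcrx owkt dnqgg wxtsl
Hunk 3: at line 5 remove [ofucf] add [szoid] -> 12 lines: gjitl nqpi dhx eqw ijd qimz szoid ann fcrx owkt dnqgg wxtsl
Hunk 4: at line 4 remove [ijd,qimz] add [ykrli,vngw] -> 12 lines: gjitl nqpi dhx eqw ykrli vngw szoid ann fcrx owkt dnqgg wxtsl
Final line count: 12

Answer: 12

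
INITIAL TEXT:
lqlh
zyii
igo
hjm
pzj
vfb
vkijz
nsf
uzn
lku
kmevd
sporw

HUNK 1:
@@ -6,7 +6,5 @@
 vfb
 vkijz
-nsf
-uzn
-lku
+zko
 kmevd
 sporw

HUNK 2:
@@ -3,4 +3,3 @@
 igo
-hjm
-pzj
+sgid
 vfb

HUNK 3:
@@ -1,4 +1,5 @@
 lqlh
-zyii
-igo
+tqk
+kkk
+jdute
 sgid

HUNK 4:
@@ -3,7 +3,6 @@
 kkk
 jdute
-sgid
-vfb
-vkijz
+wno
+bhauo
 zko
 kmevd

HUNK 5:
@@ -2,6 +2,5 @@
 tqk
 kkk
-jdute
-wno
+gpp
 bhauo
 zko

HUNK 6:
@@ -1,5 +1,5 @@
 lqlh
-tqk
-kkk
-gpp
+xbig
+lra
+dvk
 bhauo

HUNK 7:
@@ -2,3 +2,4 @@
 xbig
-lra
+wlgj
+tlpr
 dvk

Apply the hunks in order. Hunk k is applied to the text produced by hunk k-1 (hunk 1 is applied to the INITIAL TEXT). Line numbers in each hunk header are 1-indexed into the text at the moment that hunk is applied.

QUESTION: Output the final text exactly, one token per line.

Hunk 1: at line 6 remove [nsf,uzn,lku] add [zko] -> 10 lines: lqlh zyii igo hjm pzj vfb vkijz zko kmevd sporw
Hunk 2: at line 3 remove [hjm,pzj] add [sgid] -> 9 lines: lqlh zyii igo sgid vfb vkijz zko kmevd sporw
Hunk 3: at line 1 remove [zyii,igo] add [tqk,kkk,jdute] -> 10 lines: lqlh tqk kkk jdute sgid vfb vkijz zko kmevd sporw
Hunk 4: at line 3 remove [sgid,vfb,vkijz] add [wno,bhauo] -> 9 lines: lqlh tqk kkk jdute wno bhauo zko kmevd sporw
Hunk 5: at line 2 remove [jdute,wno] add [gpp] -> 8 lines: lqlh tqk kkk gpp bhauo zko kmevd sporw
Hunk 6: at line 1 remove [tqk,kkk,gpp] add [xbig,lra,dvk] -> 8 lines: lqlh xbig lra dvk bhauo zko kmevd sporw
Hunk 7: at line 2 remove [lra] add [wlgj,tlpr] -> 9 lines: lqlh xbig wlgj tlpr dvk bhauo zko kmevd sporw

Answer: lqlh
xbig
wlgj
tlpr
dvk
bhauo
zko
kmevd
sporw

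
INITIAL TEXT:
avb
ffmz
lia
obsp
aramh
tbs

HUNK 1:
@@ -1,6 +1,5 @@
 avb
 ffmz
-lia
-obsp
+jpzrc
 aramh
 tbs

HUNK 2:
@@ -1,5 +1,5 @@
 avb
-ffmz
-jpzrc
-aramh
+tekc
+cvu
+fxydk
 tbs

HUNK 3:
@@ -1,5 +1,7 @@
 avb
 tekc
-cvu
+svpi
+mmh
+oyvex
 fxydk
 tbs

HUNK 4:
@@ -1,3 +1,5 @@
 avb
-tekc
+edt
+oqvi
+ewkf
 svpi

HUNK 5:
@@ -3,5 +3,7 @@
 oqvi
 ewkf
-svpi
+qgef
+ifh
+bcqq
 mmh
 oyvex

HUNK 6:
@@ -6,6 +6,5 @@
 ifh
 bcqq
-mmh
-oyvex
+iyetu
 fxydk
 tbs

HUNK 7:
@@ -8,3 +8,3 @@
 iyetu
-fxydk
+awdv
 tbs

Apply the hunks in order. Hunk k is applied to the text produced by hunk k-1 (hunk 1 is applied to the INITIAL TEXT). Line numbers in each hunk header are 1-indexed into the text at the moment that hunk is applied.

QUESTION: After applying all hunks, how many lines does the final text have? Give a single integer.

Answer: 10

Derivation:
Hunk 1: at line 1 remove [lia,obsp] add [jpzrc] -> 5 lines: avb ffmz jpzrc aramh tbs
Hunk 2: at line 1 remove [ffmz,jpzrc,aramh] add [tekc,cvu,fxydk] -> 5 lines: avb tekc cvu fxydk tbs
Hunk 3: at line 1 remove [cvu] add [svpi,mmh,oyvex] -> 7 lines: avb tekc svpi mmh oyvex fxydk tbs
Hunk 4: at line 1 remove [tekc] add [edt,oqvi,ewkf] -> 9 lines: avb edt oqvi ewkf svpi mmh oyvex fxydk tbs
Hunk 5: at line 3 remove [svpi] add [qgef,ifh,bcqq] -> 11 lines: avb edt oqvi ewkf qgef ifh bcqq mmh oyvex fxydk tbs
Hunk 6: at line 6 remove [mmh,oyvex] add [iyetu] -> 10 lines: avb edt oqvi ewkf qgef ifh bcqq iyetu fxydk tbs
Hunk 7: at line 8 remove [fxydk] add [awdv] -> 10 lines: avb edt oqvi ewkf qgef ifh bcqq iyetu awdv tbs
Final line count: 10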